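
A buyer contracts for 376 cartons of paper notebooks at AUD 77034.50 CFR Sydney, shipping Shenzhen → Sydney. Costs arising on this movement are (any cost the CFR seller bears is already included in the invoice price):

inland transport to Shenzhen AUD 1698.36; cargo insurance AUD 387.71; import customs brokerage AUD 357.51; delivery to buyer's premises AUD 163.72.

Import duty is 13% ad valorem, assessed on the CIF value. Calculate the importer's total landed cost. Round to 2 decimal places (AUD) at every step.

Total landed cost: AUD 88008.33

CFR: the seller pays costs through ocean freight to the destination port, but not insurance.
Already in the invoice (seller's account under CFR): inland to port — exclude.
CIF value = CFR price + insurance = 77034.50 + 387.71 = 77422.21
Import duty = 77422.21 × 13% = 10064.89
Buyer bears: insurance 387.71 + brokerage 357.51 + delivery 163.72 + duty 10064.89 = 10973.83
Landed cost = invoice 77034.50 + 10973.83 = 88008.33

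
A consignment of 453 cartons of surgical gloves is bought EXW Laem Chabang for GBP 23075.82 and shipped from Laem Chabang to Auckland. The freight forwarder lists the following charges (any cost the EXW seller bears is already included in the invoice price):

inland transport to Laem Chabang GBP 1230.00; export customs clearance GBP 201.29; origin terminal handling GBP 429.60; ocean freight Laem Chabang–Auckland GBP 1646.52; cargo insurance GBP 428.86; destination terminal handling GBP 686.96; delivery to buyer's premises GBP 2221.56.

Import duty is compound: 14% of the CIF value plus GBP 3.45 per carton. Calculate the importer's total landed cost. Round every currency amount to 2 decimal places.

EXW: the seller makes goods available at their premises; the buyer bears all onward costs.
CIF value = EXW price + inland to port + export clearance + origin terminal + freight + insurance = 23075.82 + 1230.00 + 201.29 + 429.60 + 1646.52 + 428.86 = 27012.09
Ad valorem component: 27012.09 × 14% = 3781.69
Specific component: 453 × 3.45 = 1562.85
Import duty = 3781.69 + 1562.85 = 5344.54
Buyer bears: inland to port 1230.00 + export clearance 201.29 + origin terminal 429.60 + freight 1646.52 + insurance 428.86 + destination terminal 686.96 + delivery 2221.56 + duty 5344.54 = 12189.33
Landed cost = invoice 23075.82 + 12189.33 = 35265.15

Total landed cost: GBP 35265.15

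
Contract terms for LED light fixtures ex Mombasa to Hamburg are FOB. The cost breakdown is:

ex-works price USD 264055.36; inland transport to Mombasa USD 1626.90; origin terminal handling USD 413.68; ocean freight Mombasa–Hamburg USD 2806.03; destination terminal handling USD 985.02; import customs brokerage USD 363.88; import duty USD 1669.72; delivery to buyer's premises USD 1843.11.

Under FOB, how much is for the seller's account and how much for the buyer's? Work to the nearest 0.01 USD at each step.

FOB: the seller bears costs until goods are on board at the origin port; the buyer bears freight, insurance and all costs thereafter.
Seller's account: goods 264055.36 + inland to port 1626.90 + origin terminal 413.68 = 266095.94
Buyer's account: freight 2806.03 + destination terminal 985.02 + brokerage 363.88 + duty 1669.72 + delivery 1843.11 = 7667.76

Seller: USD 266095.94; buyer: USD 7667.76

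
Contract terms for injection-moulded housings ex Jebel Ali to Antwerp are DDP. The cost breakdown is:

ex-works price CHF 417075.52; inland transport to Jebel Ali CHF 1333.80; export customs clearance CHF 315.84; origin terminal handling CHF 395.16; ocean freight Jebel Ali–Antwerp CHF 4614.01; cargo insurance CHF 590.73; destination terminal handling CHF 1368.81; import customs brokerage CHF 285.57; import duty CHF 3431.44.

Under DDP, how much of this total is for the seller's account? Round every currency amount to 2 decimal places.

Seller's account: CHF 429410.88

DDP: the seller bears all costs including import duty.
Seller's account: goods 417075.52 + inland to port 1333.80 + export clearance 315.84 + origin terminal 395.16 + freight 4614.01 + insurance 590.73 + destination terminal 1368.81 + brokerage 285.57 + duty 3431.44 = 429410.88
Buyer's account: 0.00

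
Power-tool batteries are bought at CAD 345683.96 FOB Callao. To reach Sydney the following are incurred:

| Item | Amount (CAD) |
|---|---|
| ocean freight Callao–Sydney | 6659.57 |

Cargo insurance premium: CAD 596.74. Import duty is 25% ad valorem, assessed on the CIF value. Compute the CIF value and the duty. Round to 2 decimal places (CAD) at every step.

CIF value: CAD 352940.27; import duty: CAD 88235.07

CIF = FOB price + freight + insurance
CIF = 345683.96 + 6659.57 + 596.74 = 352940.27
Import duty = 352940.27 × 25% = 88235.07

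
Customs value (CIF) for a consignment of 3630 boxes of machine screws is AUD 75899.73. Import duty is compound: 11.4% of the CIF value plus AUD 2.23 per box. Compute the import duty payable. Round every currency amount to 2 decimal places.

Import duty: AUD 16747.47

Ad valorem component: 75899.73 × 11.4% = 8652.57
Specific component: 3630 × 2.23 = 8094.90
Import duty = 8652.57 + 8094.90 = 16747.47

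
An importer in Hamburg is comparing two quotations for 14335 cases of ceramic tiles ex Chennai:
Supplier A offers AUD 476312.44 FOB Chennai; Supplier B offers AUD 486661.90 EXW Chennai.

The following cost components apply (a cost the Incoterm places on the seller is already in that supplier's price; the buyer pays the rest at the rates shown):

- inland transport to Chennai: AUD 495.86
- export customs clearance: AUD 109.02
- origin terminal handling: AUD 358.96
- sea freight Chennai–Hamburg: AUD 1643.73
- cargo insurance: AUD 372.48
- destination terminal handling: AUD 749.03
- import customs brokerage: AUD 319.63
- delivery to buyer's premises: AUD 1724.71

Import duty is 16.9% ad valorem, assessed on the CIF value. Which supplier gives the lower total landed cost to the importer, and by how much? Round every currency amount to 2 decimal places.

Supplier A is cheaper by AUD 13225.25

Supplier A (FOB):
CIF value = FOB price + freight + insurance = 476312.44 + 1643.73 + 372.48 = 478328.65
Import duty = 478328.65 × 16.9% = 80837.54
Buyer bears (A): 1643.73 + 372.48 + 749.03 + 319.63 + 1724.71 = 4809.58
Landed cost (A) = invoice 476312.44 + 4809.58 + duty 80837.54 = 561959.56
Supplier B (EXW):
CIF value = EXW price + inland to port + export clearance + origin terminal + freight + insurance = 486661.90 + 495.86 + 109.02 + 358.96 + 1643.73 + 372.48 = 489641.95
Import duty = 489641.95 × 16.9% = 82749.49
Buyer bears (B): 495.86 + 109.02 + 358.96 + 1643.73 + 372.48 + 749.03 + 319.63 + 1724.71 = 5773.42
Landed cost (B) = invoice 486661.90 + 5773.42 + duty 82749.49 = 575184.81
Difference = |561959.56 − 575184.81| = 13225.25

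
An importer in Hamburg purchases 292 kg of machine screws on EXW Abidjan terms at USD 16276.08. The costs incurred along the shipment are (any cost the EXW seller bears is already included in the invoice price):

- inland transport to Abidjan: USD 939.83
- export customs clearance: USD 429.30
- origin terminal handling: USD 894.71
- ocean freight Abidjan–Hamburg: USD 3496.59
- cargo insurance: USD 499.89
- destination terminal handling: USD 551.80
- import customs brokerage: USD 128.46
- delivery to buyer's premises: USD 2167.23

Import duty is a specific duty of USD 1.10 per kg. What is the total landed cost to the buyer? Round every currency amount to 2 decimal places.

Total landed cost: USD 25705.09

EXW: the seller makes goods available at their premises; the buyer bears all onward costs.
CIF value = EXW price + inland to port + export clearance + origin terminal + freight + insurance = 16276.08 + 939.83 + 429.30 + 894.71 + 3496.59 + 499.89 = 22536.40
Import duty = 292 × 1.10 = 321.20
Buyer bears: inland to port 939.83 + export clearance 429.30 + origin terminal 894.71 + freight 3496.59 + insurance 499.89 + destination terminal 551.80 + brokerage 128.46 + delivery 2167.23 + duty 321.20 = 9429.01
Landed cost = invoice 16276.08 + 9429.01 = 25705.09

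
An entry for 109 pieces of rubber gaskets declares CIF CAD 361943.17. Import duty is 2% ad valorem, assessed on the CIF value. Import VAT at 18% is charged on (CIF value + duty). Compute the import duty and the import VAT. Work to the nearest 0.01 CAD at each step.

Import duty: CAD 7238.86; import VAT: CAD 66452.77

Import duty = 361943.17 × 2% = 7238.86
VAT base = CIF + duty = 361943.17 + 7238.86 = 369182.03
Import VAT = 369182.03 × 18% = 66452.77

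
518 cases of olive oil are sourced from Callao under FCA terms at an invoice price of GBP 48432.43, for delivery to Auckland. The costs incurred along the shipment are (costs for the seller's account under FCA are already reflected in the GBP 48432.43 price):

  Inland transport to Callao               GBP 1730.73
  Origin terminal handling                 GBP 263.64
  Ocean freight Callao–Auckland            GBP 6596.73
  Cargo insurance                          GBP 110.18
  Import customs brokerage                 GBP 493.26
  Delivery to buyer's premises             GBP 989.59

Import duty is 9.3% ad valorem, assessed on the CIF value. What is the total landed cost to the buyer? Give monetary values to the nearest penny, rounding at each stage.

FCA: the seller delivers export-cleared goods to the carrier; the buyer bears costs from that point.
Already in the invoice (seller's account under FCA): inland to port — exclude.
CIF value = FCA price + origin terminal + freight + insurance = 48432.43 + 263.64 + 6596.73 + 110.18 = 55402.98
Import duty = 55402.98 × 9.3% = 5152.48
Buyer bears: origin terminal 263.64 + freight 6596.73 + insurance 110.18 + brokerage 493.26 + delivery 989.59 + duty 5152.48 = 13605.88
Landed cost = invoice 48432.43 + 13605.88 = 62038.31

Total landed cost: GBP 62038.31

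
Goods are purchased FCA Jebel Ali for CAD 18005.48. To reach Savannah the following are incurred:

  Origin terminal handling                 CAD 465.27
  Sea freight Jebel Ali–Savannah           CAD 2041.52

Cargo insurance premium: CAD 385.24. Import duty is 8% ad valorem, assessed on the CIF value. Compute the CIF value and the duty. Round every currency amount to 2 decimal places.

CIF value: CAD 20897.51; import duty: CAD 1671.80

CIF = FCA price + pre-shipment costs + freight + insurance
CIF = 18005.48 + 465.27 + 2041.52 + 385.24 = 20897.51
Import duty = 20897.51 × 8% = 1671.80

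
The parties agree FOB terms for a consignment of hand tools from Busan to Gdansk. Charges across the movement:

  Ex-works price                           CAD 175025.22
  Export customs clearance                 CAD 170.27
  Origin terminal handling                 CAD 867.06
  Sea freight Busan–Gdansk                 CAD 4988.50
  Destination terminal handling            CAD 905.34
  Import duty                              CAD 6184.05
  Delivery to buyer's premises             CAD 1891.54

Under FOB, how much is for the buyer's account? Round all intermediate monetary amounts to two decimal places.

FOB: the seller bears costs until goods are on board at the origin port; the buyer bears freight, insurance and all costs thereafter.
Seller's account: goods 175025.22 + export clearance 170.27 + origin terminal 867.06 = 176062.55
Buyer's account: freight 4988.50 + destination terminal 905.34 + duty 6184.05 + delivery 1891.54 = 13969.43

Buyer's account: CAD 13969.43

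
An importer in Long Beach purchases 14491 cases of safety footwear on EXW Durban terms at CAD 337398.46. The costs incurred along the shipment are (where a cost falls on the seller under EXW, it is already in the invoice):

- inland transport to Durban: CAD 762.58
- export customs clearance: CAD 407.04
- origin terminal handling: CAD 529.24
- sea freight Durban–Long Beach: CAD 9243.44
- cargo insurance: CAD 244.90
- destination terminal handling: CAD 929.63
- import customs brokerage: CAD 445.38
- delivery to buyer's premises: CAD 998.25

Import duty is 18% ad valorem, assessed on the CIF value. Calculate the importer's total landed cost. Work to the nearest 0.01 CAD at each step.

Total landed cost: CAD 413704.34

EXW: the seller makes goods available at their premises; the buyer bears all onward costs.
CIF value = EXW price + inland to port + export clearance + origin terminal + freight + insurance = 337398.46 + 762.58 + 407.04 + 529.24 + 9243.44 + 244.90 = 348585.66
Import duty = 348585.66 × 18% = 62745.42
Buyer bears: inland to port 762.58 + export clearance 407.04 + origin terminal 529.24 + freight 9243.44 + insurance 244.90 + destination terminal 929.63 + brokerage 445.38 + delivery 998.25 + duty 62745.42 = 76305.88
Landed cost = invoice 337398.46 + 76305.88 = 413704.34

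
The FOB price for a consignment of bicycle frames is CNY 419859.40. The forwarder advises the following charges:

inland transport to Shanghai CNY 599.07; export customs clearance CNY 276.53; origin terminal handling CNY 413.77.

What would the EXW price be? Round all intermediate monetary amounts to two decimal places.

From FOB to EXW, the seller no longer bears: inland to port, export clearance, origin terminal.
EXW price = 419859.40 − 599.07 − 276.53 − 413.77 = 418570.03

EXW price: CNY 418570.03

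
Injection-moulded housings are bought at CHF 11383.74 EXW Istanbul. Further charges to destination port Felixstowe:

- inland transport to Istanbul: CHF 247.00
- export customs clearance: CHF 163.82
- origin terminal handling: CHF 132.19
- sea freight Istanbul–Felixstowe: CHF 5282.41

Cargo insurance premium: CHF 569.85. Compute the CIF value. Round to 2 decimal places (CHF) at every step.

CIF value: CHF 17779.01

CIF = EXW price + pre-shipment costs + freight + insurance
CIF = 11383.74 + 247.00 + 163.82 + 132.19 + 5282.41 + 569.85 = 17779.01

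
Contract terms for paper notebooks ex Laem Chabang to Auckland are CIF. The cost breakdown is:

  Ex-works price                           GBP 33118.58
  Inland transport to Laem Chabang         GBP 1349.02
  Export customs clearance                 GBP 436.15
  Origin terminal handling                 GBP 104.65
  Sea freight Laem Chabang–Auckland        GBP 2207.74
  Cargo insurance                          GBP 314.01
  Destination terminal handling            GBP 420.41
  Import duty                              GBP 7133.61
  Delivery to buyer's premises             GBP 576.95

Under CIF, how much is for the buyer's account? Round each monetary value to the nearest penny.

Buyer's account: GBP 8130.97

CIF: the seller pays costs through ocean freight and marine insurance to the destination port.
Seller's account: goods 33118.58 + inland to port 1349.02 + export clearance 436.15 + origin terminal 104.65 + freight 2207.74 + insurance 314.01 = 37530.15
Buyer's account: destination terminal 420.41 + duty 7133.61 + delivery 576.95 = 8130.97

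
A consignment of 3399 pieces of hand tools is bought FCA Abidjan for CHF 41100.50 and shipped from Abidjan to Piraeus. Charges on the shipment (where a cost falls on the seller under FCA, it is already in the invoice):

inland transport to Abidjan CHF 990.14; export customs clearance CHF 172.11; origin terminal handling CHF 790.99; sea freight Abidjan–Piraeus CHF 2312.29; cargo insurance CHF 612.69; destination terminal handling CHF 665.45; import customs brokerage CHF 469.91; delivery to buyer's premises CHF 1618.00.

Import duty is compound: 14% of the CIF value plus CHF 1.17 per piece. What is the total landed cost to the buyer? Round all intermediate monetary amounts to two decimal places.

Total landed cost: CHF 57820.97

FCA: the seller delivers export-cleared goods to the carrier; the buyer bears costs from that point.
Already in the invoice (seller's account under FCA): inland to port, export clearance — exclude.
CIF value = FCA price + origin terminal + freight + insurance = 41100.50 + 790.99 + 2312.29 + 612.69 = 44816.47
Ad valorem component: 44816.47 × 14% = 6274.31
Specific component: 3399 × 1.17 = 3976.83
Import duty = 6274.31 + 3976.83 = 10251.14
Buyer bears: origin terminal 790.99 + freight 2312.29 + insurance 612.69 + destination terminal 665.45 + brokerage 469.91 + delivery 1618.00 + duty 10251.14 = 16720.47
Landed cost = invoice 41100.50 + 16720.47 = 57820.97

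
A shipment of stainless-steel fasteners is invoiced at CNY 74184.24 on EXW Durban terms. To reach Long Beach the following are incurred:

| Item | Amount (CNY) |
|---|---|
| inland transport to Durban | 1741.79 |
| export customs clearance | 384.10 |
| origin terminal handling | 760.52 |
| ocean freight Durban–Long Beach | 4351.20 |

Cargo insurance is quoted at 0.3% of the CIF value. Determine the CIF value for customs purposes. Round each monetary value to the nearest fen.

Let C be the CIF value. C = EXW price + pre-shipment costs + freight + 0.3% × C
C − 0.3% × C = 74184.24 + 1741.79 + 384.10 + 760.52 + 4351.20
0.997 × C = 81421.85
C = 81421.85 / 0.997 = 81666.85
Insurance premium = 0.3% × 81666.85 = 245.00

CIF value: CNY 81666.85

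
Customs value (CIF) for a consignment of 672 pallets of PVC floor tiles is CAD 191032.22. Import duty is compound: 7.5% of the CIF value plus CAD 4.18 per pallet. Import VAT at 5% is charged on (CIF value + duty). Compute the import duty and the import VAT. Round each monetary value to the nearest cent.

Ad valorem component: 191032.22 × 7.5% = 14327.42
Specific component: 672 × 4.18 = 2808.96
Import duty = 14327.42 + 2808.96 = 17136.38
VAT base = CIF + duty = 191032.22 + 17136.38 = 208168.60
Import VAT = 208168.60 × 5% = 10408.43

Import duty: CAD 17136.38; import VAT: CAD 10408.43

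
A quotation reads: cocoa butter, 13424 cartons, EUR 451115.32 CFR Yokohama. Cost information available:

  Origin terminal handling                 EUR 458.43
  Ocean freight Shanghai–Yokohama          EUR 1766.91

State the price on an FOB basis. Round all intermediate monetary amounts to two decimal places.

FOB price: EUR 449348.41

Not relevant to the conversion: origin terminal — on the seller under both CFR and FOB; already in the CFR price and stays in the FOB price.
From CFR to FOB, the seller no longer bears: freight.
FOB price = 451115.32 − 1766.91 = 449348.41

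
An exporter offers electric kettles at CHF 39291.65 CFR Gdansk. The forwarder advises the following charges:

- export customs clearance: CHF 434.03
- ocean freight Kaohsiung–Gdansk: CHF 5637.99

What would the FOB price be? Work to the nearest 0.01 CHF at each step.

FOB price: CHF 33653.66

Not relevant to the conversion: export clearance — on the seller under both CFR and FOB; already in the CFR price and stays in the FOB price.
From CFR to FOB, the seller no longer bears: freight.
FOB price = 39291.65 − 5637.99 = 33653.66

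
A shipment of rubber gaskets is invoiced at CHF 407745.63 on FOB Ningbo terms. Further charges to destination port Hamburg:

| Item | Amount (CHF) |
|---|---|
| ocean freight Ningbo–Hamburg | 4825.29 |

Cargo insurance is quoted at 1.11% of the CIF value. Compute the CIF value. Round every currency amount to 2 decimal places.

Let C be the CIF value. C = FOB price + freight + 1.11% × C
C − 1.11% × C = 407745.63 + 4825.29
0.9889 × C = 412570.92
C = 412570.92 / 0.9889 = 417201.86
Insurance premium = 1.11% × 417201.86 = 4630.94

CIF value: CHF 417201.86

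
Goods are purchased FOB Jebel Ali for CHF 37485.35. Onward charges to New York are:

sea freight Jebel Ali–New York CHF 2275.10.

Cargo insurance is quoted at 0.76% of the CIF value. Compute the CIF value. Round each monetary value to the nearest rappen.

CIF value: CHF 40064.94

Let C be the CIF value. C = FOB price + freight + 0.76% × C
C − 0.76% × C = 37485.35 + 2275.10
0.9924 × C = 39760.45
C = 39760.45 / 0.9924 = 40064.94
Insurance premium = 0.76% × 40064.94 = 304.49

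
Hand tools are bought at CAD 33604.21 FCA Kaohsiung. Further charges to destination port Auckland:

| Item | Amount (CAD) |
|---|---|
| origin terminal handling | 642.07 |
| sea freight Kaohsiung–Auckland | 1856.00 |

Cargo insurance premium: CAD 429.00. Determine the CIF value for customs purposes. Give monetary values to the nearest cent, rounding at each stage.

CIF value: CAD 36531.28

CIF = FCA price + pre-shipment costs + freight + insurance
CIF = 33604.21 + 642.07 + 1856.00 + 429.00 = 36531.28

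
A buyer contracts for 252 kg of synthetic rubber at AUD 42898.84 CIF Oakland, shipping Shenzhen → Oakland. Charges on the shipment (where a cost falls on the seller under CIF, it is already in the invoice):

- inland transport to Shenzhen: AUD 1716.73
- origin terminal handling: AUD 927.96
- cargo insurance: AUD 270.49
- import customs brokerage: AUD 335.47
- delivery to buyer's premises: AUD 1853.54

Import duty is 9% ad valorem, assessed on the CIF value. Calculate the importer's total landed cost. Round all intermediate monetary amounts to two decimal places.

Total landed cost: AUD 48948.75

CIF: the seller pays costs through ocean freight and marine insurance to the destination port.
Already in the invoice (seller's account under CIF): inland to port, origin terminal, insurance — exclude.
The CIF price already equals the CIF value: 42898.84
Import duty = 42898.84 × 9% = 3860.90
Buyer bears: brokerage 335.47 + delivery 1853.54 + duty 3860.90 = 6049.91
Landed cost = invoice 42898.84 + 6049.91 = 48948.75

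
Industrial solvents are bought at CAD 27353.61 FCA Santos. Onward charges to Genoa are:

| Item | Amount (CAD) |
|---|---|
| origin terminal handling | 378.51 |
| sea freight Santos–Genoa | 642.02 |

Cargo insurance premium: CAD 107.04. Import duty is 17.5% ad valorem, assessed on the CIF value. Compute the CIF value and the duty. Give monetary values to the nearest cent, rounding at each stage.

CIF = FCA price + pre-shipment costs + freight + insurance
CIF = 27353.61 + 378.51 + 642.02 + 107.04 = 28481.18
Import duty = 28481.18 × 17.5% = 4984.21

CIF value: CAD 28481.18; import duty: CAD 4984.21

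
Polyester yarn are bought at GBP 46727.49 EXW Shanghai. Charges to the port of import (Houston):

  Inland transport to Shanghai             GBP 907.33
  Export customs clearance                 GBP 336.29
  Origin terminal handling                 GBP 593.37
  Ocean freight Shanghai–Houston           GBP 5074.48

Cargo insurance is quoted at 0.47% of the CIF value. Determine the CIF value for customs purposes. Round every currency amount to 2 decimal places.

CIF value: GBP 53892.25

Let C be the CIF value. C = EXW price + pre-shipment costs + freight + 0.47% × C
C − 0.47% × C = 46727.49 + 907.33 + 336.29 + 593.37 + 5074.48
0.9953 × C = 53638.96
C = 53638.96 / 0.9953 = 53892.25
Insurance premium = 0.47% × 53892.25 = 253.29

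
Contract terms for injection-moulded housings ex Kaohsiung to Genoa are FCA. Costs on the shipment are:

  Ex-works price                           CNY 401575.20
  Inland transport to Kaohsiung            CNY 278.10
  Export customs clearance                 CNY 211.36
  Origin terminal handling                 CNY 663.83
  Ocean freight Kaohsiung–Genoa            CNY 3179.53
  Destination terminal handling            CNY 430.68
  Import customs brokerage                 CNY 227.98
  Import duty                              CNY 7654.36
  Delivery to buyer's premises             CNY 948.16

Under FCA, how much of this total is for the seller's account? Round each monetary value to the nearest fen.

Seller's account: CNY 402064.66

FCA: the seller delivers export-cleared goods to the carrier; the buyer bears costs from that point.
Seller's account: goods 401575.20 + inland to port 278.10 + export clearance 211.36 = 402064.66
Buyer's account: origin terminal 663.83 + freight 3179.53 + destination terminal 430.68 + brokerage 227.98 + duty 7654.36 + delivery 948.16 = 13104.54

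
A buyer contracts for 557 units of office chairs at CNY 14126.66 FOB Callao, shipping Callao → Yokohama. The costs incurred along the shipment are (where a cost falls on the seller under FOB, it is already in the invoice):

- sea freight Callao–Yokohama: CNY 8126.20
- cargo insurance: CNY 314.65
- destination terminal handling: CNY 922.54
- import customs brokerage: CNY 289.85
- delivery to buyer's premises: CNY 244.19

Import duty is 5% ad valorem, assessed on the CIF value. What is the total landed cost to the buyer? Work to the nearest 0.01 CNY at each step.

Total landed cost: CNY 25152.47

FOB: the seller bears costs until goods are on board at the origin port; the buyer bears freight, insurance and all costs thereafter.
CIF value = FOB price + freight + insurance = 14126.66 + 8126.20 + 314.65 = 22567.51
Import duty = 22567.51 × 5% = 1128.38
Buyer bears: freight 8126.20 + insurance 314.65 + destination terminal 922.54 + brokerage 289.85 + delivery 244.19 + duty 1128.38 = 11025.81
Landed cost = invoice 14126.66 + 11025.81 = 25152.47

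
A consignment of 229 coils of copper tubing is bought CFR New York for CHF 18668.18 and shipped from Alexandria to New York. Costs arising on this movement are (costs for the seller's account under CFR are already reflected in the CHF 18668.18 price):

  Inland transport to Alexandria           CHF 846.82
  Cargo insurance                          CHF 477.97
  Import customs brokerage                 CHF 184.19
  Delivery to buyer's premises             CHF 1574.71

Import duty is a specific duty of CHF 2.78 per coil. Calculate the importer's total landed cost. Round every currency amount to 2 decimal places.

Total landed cost: CHF 21541.67

CFR: the seller pays costs through ocean freight to the destination port, but not insurance.
Already in the invoice (seller's account under CFR): inland to port — exclude.
CIF value = CFR price + insurance = 18668.18 + 477.97 = 19146.15
Import duty = 229 × 2.78 = 636.62
Buyer bears: insurance 477.97 + brokerage 184.19 + delivery 1574.71 + duty 636.62 = 2873.49
Landed cost = invoice 18668.18 + 2873.49 = 21541.67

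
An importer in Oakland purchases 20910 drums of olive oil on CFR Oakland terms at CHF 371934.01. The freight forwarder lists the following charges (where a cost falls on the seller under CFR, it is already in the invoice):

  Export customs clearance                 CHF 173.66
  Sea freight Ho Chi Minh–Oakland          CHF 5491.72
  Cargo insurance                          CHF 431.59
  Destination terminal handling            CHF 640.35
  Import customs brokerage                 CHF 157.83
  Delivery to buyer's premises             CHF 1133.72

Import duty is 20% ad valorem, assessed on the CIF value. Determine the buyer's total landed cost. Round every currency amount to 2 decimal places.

Total landed cost: CHF 448770.62

CFR: the seller pays costs through ocean freight to the destination port, but not insurance.
Already in the invoice (seller's account under CFR): export clearance, freight — exclude.
CIF value = CFR price + insurance = 371934.01 + 431.59 = 372365.60
Import duty = 372365.60 × 20% = 74473.12
Buyer bears: insurance 431.59 + destination terminal 640.35 + brokerage 157.83 + delivery 1133.72 + duty 74473.12 = 76836.61
Landed cost = invoice 371934.01 + 76836.61 = 448770.62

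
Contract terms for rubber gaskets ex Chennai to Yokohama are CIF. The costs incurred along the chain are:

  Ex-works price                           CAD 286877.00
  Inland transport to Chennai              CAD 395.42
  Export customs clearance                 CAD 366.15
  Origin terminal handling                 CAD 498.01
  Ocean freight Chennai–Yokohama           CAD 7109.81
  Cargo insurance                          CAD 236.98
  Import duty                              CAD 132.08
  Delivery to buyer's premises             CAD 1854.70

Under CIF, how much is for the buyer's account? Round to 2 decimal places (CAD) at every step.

Buyer's account: CAD 1986.78

CIF: the seller pays costs through ocean freight and marine insurance to the destination port.
Seller's account: goods 286877.00 + inland to port 395.42 + export clearance 366.15 + origin terminal 498.01 + freight 7109.81 + insurance 236.98 = 295483.37
Buyer's account: duty 132.08 + delivery 1854.70 = 1986.78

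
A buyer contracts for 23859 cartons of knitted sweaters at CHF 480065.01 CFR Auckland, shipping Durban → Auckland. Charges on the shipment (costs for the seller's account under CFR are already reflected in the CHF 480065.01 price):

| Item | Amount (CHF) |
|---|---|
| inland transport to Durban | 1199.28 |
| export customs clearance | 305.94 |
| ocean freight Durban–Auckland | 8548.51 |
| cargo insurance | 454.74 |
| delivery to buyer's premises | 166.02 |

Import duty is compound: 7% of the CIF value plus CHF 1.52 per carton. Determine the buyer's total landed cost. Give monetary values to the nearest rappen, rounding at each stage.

CFR: the seller pays costs through ocean freight to the destination port, but not insurance.
Already in the invoice (seller's account under CFR): inland to port, export clearance, freight — exclude.
CIF value = CFR price + insurance = 480065.01 + 454.74 = 480519.75
Ad valorem component: 480519.75 × 7% = 33636.38
Specific component: 23859 × 1.52 = 36265.68
Import duty = 33636.38 + 36265.68 = 69902.06
Buyer bears: insurance 454.74 + delivery 166.02 + duty 69902.06 = 70522.82
Landed cost = invoice 480065.01 + 70522.82 = 550587.83

Total landed cost: CHF 550587.83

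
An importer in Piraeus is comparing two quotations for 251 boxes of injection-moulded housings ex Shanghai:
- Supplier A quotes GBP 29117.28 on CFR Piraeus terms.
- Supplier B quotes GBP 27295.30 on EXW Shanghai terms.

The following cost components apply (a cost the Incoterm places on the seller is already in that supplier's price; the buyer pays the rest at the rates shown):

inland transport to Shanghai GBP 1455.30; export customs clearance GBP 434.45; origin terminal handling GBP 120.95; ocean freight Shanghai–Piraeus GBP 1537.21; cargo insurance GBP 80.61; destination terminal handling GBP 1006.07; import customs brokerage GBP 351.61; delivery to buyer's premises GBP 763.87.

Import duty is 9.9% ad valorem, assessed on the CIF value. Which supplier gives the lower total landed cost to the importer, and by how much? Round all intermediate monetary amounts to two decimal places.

Supplier A is cheaper by GBP 1896.80

Supplier A (CFR):
CIF value = CFR price + insurance = 29117.28 + 80.61 = 29197.89
Import duty = 29197.89 × 9.9% = 2890.59
Buyer bears (A): 80.61 + 1006.07 + 351.61 + 763.87 = 2202.16
Landed cost (A) = invoice 29117.28 + 2202.16 + duty 2890.59 = 34210.03
Supplier B (EXW):
CIF value = EXW price + inland to port + export clearance + origin terminal + freight + insurance = 27295.30 + 1455.30 + 434.45 + 120.95 + 1537.21 + 80.61 = 30923.82
Import duty = 30923.82 × 9.9% = 3061.46
Buyer bears (B): 1455.30 + 434.45 + 120.95 + 1537.21 + 80.61 + 1006.07 + 351.61 + 763.87 = 5750.07
Landed cost (B) = invoice 27295.30 + 5750.07 + duty 3061.46 = 36106.83
Difference = |34210.03 − 36106.83| = 1896.80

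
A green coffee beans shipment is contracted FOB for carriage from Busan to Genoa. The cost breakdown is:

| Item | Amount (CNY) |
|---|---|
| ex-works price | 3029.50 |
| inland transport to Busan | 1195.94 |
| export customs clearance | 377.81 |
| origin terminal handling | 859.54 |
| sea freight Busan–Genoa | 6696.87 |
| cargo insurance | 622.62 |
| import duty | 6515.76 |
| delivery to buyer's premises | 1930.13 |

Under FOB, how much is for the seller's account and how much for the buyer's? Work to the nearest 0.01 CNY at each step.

FOB: the seller bears costs until goods are on board at the origin port; the buyer bears freight, insurance and all costs thereafter.
Seller's account: goods 3029.50 + inland to port 1195.94 + export clearance 377.81 + origin terminal 859.54 = 5462.79
Buyer's account: freight 6696.87 + insurance 622.62 + duty 6515.76 + delivery 1930.13 = 15765.38

Seller: CNY 5462.79; buyer: CNY 15765.38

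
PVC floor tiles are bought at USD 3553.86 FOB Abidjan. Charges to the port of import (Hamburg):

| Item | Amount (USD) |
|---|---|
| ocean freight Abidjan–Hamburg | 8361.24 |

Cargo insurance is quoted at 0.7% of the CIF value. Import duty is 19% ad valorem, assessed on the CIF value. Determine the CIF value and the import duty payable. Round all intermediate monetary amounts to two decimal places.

Let C be the CIF value. C = FOB price + freight + 0.7% × C
C − 0.7% × C = 3553.86 + 8361.24
0.993 × C = 11915.10
C = 11915.10 / 0.993 = 11999.09
Insurance premium = 0.7% × 11999.09 = 83.99
Import duty = 11999.09 × 19% = 2279.83

CIF value: USD 11999.09; import duty: USD 2279.83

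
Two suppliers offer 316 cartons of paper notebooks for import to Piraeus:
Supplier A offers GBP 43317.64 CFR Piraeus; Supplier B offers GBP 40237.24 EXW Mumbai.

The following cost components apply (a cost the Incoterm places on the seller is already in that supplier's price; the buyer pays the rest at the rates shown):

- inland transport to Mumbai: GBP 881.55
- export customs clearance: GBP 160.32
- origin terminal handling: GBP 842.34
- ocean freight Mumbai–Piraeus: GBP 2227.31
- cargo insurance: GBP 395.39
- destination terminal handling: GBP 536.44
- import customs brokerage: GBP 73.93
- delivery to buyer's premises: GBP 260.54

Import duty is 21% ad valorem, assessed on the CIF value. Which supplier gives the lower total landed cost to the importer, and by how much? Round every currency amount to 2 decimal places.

Supplier A is cheaper by GBP 1247.65

Supplier A (CFR):
CIF value = CFR price + insurance = 43317.64 + 395.39 = 43713.03
Import duty = 43713.03 × 21% = 9179.74
Buyer bears (A): 395.39 + 536.44 + 73.93 + 260.54 = 1266.30
Landed cost (A) = invoice 43317.64 + 1266.30 + duty 9179.74 = 53763.68
Supplier B (EXW):
CIF value = EXW price + inland to port + export clearance + origin terminal + freight + insurance = 40237.24 + 881.55 + 160.32 + 842.34 + 2227.31 + 395.39 = 44744.15
Import duty = 44744.15 × 21% = 9396.27
Buyer bears (B): 881.55 + 160.32 + 842.34 + 2227.31 + 395.39 + 536.44 + 73.93 + 260.54 = 5377.82
Landed cost (B) = invoice 40237.24 + 5377.82 + duty 9396.27 = 55011.33
Difference = |53763.68 − 55011.33| = 1247.65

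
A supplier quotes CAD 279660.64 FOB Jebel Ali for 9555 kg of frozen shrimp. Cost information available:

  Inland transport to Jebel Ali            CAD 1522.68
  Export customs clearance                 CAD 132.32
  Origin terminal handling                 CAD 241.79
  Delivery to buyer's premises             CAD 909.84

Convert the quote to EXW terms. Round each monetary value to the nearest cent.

Not relevant to the conversion: delivery — on the buyer under both terms; not part of either seller's price.
From FOB to EXW, the seller no longer bears: inland to port, export clearance, origin terminal.
EXW price = 279660.64 − 1522.68 − 132.32 − 241.79 = 277763.85

EXW price: CAD 277763.85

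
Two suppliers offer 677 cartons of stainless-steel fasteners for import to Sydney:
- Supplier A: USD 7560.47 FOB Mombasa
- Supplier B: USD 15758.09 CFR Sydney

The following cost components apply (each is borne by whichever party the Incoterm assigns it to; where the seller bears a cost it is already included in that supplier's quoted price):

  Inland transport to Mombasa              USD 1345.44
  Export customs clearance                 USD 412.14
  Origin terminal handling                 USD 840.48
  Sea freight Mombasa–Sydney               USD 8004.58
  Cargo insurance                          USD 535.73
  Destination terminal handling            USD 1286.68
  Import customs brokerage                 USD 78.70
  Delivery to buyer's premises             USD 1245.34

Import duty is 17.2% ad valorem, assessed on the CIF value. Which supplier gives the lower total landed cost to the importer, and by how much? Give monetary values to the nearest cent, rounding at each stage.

Supplier A is cheaper by USD 226.25

Supplier A (FOB):
CIF value = FOB price + freight + insurance = 7560.47 + 8004.58 + 535.73 = 16100.78
Import duty = 16100.78 × 17.2% = 2769.33
Buyer bears (A): 8004.58 + 535.73 + 1286.68 + 78.70 + 1245.34 = 11151.03
Landed cost (A) = invoice 7560.47 + 11151.03 + duty 2769.33 = 21480.83
Supplier B (CFR):
CIF value = CFR price + insurance = 15758.09 + 535.73 = 16293.82
Import duty = 16293.82 × 17.2% = 2802.54
Buyer bears (B): 535.73 + 1286.68 + 78.70 + 1245.34 = 3146.45
Landed cost (B) = invoice 15758.09 + 3146.45 + duty 2802.54 = 21707.08
Difference = |21480.83 − 21707.08| = 226.25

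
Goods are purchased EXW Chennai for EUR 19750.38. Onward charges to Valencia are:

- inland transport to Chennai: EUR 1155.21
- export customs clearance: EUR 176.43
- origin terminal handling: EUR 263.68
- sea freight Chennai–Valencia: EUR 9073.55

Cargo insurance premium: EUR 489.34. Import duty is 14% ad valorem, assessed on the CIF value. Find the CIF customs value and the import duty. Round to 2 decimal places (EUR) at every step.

CIF = EXW price + pre-shipment costs + freight + insurance
CIF = 19750.38 + 1155.21 + 176.43 + 263.68 + 9073.55 + 489.34 = 30908.59
Import duty = 30908.59 × 14% = 4327.20

CIF value: EUR 30908.59; import duty: EUR 4327.20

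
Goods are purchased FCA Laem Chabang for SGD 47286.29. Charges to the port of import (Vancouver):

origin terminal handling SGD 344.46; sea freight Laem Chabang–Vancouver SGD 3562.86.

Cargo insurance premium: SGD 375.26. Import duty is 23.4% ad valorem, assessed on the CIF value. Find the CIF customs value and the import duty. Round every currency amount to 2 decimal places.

CIF = FCA price + pre-shipment costs + freight + insurance
CIF = 47286.29 + 344.46 + 3562.86 + 375.26 = 51568.87
Import duty = 51568.87 × 23.4% = 12067.12

CIF value: SGD 51568.87; import duty: SGD 12067.12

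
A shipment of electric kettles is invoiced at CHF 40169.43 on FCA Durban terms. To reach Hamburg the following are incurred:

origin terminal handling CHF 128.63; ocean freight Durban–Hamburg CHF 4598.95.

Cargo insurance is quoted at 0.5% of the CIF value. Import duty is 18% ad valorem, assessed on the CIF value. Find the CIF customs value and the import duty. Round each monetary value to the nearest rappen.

Let C be the CIF value. C = FCA price + pre-shipment costs + freight + 0.5% × C
C − 0.5% × C = 40169.43 + 128.63 + 4598.95
0.995 × C = 44897.01
C = 44897.01 / 0.995 = 45122.62
Insurance premium = 0.5% × 45122.62 = 225.61
Import duty = 45122.62 × 18% = 8122.07

CIF value: CHF 45122.62; import duty: CHF 8122.07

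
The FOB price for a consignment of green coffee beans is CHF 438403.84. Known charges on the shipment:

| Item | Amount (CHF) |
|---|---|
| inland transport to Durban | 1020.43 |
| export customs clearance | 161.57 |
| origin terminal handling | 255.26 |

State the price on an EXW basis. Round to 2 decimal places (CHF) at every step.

EXW price: CHF 436966.58

From FOB to EXW, the seller no longer bears: inland to port, export clearance, origin terminal.
EXW price = 438403.84 − 1020.43 − 161.57 − 255.26 = 436966.58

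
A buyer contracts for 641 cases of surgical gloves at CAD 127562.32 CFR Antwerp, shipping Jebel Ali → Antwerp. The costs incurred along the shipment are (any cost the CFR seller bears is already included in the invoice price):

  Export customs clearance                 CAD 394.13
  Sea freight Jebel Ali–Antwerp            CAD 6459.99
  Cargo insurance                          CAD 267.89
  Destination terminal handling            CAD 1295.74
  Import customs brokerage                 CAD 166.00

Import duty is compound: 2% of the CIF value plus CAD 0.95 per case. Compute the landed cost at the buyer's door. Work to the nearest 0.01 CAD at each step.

CFR: the seller pays costs through ocean freight to the destination port, but not insurance.
Already in the invoice (seller's account under CFR): export clearance, freight — exclude.
CIF value = CFR price + insurance = 127562.32 + 267.89 = 127830.21
Ad valorem component: 127830.21 × 2% = 2556.60
Specific component: 641 × 0.95 = 608.95
Import duty = 2556.60 + 608.95 = 3165.55
Buyer bears: insurance 267.89 + destination terminal 1295.74 + brokerage 166.00 + duty 3165.55 = 4895.18
Landed cost = invoice 127562.32 + 4895.18 = 132457.50

Total landed cost: CAD 132457.50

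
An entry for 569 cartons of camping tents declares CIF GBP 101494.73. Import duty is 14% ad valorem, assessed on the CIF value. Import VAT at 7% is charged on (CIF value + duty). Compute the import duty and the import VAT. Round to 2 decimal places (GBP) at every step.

Import duty: GBP 14209.26; import VAT: GBP 8099.28

Import duty = 101494.73 × 14% = 14209.26
VAT base = CIF + duty = 101494.73 + 14209.26 = 115703.99
Import VAT = 115703.99 × 7% = 8099.28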